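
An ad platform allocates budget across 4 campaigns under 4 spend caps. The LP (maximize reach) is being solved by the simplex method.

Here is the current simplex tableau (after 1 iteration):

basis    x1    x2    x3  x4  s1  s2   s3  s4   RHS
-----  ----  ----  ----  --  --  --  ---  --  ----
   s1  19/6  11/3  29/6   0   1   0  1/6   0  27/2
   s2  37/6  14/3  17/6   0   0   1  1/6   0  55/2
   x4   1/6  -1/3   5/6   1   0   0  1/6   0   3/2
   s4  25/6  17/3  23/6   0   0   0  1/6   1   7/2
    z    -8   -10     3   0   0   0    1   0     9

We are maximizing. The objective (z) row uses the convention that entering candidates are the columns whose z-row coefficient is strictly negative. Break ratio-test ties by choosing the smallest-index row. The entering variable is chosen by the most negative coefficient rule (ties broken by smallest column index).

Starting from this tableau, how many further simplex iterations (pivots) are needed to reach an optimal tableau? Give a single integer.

pivot: x2 in, s4 out → z = 258/17
pivot: x1 in, x2 out → z = 393/25
No improving column remains; optimal.

2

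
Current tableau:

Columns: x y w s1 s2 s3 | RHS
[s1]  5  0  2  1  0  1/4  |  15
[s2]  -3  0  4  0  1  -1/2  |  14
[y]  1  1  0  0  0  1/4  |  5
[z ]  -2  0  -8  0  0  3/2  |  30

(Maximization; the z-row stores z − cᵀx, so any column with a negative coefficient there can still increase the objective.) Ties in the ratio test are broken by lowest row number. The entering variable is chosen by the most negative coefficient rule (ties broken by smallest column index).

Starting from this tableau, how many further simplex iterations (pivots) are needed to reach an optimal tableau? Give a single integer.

pivot: w in, s2 out → z = 58
pivot: x in, s1 out → z = 882/13
No improving column remains; optimal.

2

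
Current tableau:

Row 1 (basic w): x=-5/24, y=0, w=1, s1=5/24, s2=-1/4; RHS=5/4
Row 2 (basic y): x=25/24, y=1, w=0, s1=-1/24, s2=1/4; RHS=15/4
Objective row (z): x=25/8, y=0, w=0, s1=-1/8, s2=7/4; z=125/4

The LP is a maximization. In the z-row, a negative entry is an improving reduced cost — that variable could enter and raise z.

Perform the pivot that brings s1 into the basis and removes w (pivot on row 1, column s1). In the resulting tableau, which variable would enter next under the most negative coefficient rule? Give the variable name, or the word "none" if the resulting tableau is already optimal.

Pivot element 5/24. New z-row = old z-row − (-1/8)·(row 1/(5/24)).
Updated z-row coefficients: x: 3, y: 0, w: 3/5, s1: 0, s2: 8/5.
No coefficient is strictly negative; the tableau after this pivot is optimal.

none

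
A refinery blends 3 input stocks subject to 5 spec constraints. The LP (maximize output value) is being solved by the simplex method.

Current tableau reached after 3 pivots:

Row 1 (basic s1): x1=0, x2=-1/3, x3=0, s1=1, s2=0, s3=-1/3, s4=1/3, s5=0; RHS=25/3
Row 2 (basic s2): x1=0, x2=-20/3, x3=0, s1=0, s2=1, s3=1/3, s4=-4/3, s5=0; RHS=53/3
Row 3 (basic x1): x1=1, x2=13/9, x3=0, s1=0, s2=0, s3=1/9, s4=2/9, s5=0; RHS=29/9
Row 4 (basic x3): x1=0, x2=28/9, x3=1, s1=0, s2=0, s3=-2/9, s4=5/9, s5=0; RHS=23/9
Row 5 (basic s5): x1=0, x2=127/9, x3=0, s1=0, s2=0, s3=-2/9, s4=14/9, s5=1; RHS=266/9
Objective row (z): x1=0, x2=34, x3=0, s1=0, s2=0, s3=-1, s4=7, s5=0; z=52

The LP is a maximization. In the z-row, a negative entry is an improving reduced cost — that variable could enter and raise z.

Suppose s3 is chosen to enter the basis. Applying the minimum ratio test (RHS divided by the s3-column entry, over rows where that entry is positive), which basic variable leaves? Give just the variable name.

Ratios: row 1 (s1): entry -1/3 ≤ 0, skip; row 2 (s2): (53/3)/(1/3) = 53; row 3 (x1): (29/9)/(1/9) = 29; row 4 (x3): entry -2/9 ≤ 0, skip; row 5 (s5): entry -2/9 ≤ 0, skip.
Minimum ratio 29 is in the x1 row, so x1 leaves.

x1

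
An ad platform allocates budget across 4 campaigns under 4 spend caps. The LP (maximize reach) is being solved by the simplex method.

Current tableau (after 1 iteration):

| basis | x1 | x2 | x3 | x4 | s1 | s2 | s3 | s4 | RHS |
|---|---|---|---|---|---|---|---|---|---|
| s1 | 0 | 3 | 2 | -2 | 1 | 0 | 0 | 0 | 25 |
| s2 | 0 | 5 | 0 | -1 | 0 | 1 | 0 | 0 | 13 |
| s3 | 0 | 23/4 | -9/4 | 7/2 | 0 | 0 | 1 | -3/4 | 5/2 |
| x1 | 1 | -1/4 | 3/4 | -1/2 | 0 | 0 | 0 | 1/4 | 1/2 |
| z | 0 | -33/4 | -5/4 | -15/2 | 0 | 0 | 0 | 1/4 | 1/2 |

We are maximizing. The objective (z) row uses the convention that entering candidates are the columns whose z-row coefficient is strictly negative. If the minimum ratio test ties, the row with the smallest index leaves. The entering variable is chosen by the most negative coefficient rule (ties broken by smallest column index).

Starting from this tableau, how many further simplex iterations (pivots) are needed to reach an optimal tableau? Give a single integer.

3

pivot: x2 in, s3 out → z = 94/23
pivot: x3 in, x1 out → z = 124/15
pivot: x4 in, x2 out → z = 18
No improving column remains; optimal.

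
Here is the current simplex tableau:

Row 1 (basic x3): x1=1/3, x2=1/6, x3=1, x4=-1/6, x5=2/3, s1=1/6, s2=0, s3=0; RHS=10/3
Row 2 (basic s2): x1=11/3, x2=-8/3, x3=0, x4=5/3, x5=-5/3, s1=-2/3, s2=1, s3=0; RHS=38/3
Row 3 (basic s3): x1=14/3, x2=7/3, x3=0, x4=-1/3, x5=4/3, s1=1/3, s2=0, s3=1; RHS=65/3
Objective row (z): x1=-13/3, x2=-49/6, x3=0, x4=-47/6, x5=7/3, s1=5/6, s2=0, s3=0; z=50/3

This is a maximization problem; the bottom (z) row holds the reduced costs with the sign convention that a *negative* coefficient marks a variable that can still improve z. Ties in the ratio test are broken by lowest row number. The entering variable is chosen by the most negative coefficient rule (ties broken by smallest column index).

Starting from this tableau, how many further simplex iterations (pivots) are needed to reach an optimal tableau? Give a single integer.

pivot: x2 in, s3 out → z = 185/2
pivot: x4 in, s2 out → z = 709/2
No improving column remains; optimal.

2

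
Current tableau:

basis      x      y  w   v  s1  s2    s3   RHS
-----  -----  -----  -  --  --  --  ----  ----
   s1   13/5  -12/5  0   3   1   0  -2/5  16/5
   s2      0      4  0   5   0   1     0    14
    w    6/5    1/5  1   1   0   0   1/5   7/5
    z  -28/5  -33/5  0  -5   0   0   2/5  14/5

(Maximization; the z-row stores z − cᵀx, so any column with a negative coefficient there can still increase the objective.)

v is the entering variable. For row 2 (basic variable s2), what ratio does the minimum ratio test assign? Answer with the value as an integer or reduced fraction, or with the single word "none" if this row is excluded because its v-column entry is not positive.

14/5

Ratio = RHS / (v entry) = 14 / 5 = 14/5.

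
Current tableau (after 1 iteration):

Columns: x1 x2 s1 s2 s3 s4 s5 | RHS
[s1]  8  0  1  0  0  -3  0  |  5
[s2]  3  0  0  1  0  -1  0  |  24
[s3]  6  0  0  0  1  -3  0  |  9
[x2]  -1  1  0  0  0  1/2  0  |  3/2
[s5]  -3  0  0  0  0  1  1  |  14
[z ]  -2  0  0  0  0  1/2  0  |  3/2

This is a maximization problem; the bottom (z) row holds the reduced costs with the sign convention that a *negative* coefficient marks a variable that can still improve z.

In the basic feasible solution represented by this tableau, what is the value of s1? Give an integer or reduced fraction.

s1 is basic (row 1); its value is the RHS of that row: 5.

5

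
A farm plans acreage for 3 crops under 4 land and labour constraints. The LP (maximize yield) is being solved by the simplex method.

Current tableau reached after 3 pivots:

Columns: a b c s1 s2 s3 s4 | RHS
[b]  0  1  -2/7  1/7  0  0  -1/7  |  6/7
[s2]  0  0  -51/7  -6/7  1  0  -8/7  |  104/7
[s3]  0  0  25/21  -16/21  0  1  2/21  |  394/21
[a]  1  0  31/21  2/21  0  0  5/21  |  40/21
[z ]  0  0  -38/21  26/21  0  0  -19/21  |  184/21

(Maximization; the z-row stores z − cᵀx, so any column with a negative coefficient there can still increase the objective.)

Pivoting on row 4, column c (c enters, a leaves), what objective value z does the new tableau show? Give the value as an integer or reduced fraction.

Minimum ratio for c: (40/21)/(31/21) = 40/31.
z changes by −(z-row coeff of c)·ratio = −(-38/21)·(40/31) = 1520/651.
New z = 184/21 + (1520/651) = 344/31.

344/31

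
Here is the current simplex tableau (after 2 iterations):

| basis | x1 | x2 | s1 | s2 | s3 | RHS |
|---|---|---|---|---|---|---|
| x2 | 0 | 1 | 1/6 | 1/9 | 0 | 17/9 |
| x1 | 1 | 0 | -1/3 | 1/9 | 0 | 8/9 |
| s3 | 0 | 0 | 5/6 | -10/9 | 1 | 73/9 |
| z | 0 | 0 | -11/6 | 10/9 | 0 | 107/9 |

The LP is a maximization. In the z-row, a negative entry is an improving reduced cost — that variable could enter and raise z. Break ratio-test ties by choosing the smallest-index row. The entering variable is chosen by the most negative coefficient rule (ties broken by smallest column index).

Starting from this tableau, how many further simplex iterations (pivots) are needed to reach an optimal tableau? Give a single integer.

pivot: s1 in, s3 out → z = 446/15
pivot: s2 in, x2 out → z = 154/5
No improving column remains; optimal.

2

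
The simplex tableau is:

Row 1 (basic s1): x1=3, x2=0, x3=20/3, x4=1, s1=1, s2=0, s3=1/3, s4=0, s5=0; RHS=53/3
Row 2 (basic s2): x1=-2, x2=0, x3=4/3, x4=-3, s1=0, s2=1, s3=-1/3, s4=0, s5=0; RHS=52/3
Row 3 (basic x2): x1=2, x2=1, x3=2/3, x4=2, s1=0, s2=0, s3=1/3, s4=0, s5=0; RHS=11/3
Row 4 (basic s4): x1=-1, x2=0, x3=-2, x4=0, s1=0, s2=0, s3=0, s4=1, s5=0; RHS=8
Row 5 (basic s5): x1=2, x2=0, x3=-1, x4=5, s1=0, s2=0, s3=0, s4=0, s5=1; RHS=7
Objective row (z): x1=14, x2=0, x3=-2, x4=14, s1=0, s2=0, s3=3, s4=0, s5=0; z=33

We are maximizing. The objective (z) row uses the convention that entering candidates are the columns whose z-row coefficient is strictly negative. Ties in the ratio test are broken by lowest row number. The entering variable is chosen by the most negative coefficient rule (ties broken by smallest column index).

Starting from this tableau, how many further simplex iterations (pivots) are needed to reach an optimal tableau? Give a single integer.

pivot: x3 in, s1 out → z = 383/10
No improving column remains; optimal.

1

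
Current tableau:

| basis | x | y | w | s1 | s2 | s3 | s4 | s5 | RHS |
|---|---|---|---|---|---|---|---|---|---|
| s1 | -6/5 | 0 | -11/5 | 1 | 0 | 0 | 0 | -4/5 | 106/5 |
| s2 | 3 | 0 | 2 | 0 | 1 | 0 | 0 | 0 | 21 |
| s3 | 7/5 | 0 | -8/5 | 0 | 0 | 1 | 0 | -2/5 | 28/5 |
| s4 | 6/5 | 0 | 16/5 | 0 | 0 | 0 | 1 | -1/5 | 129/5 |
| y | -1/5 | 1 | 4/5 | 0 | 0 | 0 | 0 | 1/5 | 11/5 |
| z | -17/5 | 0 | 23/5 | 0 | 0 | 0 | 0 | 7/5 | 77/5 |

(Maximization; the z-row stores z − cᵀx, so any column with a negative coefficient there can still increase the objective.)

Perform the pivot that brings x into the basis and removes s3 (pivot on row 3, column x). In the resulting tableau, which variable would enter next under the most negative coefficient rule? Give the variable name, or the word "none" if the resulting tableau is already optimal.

none

Pivot element 7/5. New z-row = old z-row − (-17/5)·(row 3/(7/5)).
Updated z-row coefficients: x: 0, y: 0, w: 5/7, s1: 0, s2: 0, s3: 17/7, s4: 0, s5: 3/7.
No coefficient is strictly negative; the tableau after this pivot is optimal.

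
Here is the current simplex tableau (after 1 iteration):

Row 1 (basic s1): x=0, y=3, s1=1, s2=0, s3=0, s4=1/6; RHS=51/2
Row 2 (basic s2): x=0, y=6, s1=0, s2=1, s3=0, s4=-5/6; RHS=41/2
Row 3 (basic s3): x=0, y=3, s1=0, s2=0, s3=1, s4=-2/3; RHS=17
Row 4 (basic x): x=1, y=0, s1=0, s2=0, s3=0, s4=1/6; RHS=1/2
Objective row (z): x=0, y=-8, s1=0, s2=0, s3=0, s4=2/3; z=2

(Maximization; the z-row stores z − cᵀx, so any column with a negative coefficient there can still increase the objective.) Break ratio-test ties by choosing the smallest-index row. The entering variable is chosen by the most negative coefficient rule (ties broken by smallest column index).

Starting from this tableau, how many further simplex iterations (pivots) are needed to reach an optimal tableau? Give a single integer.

2

pivot: y in, s2 out → z = 88/3
pivot: s4 in, x out → z = 92/3
No improving column remains; optimal.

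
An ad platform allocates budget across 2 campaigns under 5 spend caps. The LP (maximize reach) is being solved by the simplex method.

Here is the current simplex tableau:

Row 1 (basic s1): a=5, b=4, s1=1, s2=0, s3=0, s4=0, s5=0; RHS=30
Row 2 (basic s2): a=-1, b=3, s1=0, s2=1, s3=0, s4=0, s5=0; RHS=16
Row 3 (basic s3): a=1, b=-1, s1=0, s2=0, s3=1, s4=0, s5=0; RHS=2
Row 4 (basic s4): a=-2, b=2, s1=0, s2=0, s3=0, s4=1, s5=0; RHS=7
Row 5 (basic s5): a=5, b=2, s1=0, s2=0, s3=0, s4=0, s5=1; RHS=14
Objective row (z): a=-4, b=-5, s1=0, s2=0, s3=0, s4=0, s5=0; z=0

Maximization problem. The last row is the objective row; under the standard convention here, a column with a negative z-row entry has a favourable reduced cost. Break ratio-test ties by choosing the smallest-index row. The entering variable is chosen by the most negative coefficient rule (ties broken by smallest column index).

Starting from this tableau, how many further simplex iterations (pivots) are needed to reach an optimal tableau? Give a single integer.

2

pivot: b in, s4 out → z = 35/2
pivot: a in, s5 out → z = 53/2
No improving column remains; optimal.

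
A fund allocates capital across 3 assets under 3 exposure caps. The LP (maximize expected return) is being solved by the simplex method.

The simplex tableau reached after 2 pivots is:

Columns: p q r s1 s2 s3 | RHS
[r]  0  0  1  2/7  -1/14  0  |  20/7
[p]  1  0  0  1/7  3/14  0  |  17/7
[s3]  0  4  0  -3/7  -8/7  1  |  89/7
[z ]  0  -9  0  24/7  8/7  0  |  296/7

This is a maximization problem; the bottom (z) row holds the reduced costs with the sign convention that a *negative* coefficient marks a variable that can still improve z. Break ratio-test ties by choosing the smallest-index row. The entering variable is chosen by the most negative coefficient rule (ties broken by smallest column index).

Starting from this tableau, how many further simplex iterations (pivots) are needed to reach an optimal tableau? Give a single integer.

pivot: q in, s3 out → z = 1985/28
pivot: s2 in, p out → z = 1045/12
No improving column remains; optimal.

2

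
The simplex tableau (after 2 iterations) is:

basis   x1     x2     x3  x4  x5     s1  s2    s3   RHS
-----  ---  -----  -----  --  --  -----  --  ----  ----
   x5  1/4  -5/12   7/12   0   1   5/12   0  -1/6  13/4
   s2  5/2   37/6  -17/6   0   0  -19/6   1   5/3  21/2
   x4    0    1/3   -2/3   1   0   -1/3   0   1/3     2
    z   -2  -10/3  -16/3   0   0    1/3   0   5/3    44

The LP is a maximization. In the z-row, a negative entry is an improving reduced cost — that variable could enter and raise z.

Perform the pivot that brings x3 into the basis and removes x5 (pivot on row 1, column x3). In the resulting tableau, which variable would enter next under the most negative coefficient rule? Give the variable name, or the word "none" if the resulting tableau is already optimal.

x2

Pivot element 7/12. New z-row = old z-row − (-16/3)·(row 1/(7/12)).
Updated z-row coefficients: x1: 2/7, x2: -50/7, x3: 0, x4: 0, x5: 64/7, s1: 29/7, s2: 0, s3: 1/7.
The most negative is -50/7 in column x2, so x2 would enter next.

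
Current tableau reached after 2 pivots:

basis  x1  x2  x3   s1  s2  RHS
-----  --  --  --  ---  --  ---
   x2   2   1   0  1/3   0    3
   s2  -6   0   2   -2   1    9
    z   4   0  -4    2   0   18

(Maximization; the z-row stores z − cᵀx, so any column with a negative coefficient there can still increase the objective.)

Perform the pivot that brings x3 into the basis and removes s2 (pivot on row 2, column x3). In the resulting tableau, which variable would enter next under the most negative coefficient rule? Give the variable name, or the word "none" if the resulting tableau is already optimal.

x1

Pivot element 2. New z-row = old z-row − (-4)·(row 2/2).
Updated z-row coefficients: x1: -8, x2: 0, x3: 0, s1: -2, s2: 2.
The most negative is -8 in column x1, so x1 would enter next.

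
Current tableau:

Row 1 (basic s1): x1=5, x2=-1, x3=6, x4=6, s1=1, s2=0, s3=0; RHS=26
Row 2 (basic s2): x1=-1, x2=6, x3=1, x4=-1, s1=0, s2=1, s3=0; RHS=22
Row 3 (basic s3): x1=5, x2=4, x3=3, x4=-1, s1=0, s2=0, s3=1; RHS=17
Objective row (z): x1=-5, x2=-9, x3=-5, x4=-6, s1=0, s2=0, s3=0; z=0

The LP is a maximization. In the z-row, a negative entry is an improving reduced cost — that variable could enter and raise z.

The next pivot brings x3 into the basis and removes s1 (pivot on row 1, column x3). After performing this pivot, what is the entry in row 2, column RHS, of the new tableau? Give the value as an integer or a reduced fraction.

Pivot element is row 1, column x3: 6.
Normalize row 1: new (row 1, RHS) = 26/6 = 13/3.
row 2 ← row 2 − 1·(new row 1): 22 − 1·(13/3) = 53/3.

53/3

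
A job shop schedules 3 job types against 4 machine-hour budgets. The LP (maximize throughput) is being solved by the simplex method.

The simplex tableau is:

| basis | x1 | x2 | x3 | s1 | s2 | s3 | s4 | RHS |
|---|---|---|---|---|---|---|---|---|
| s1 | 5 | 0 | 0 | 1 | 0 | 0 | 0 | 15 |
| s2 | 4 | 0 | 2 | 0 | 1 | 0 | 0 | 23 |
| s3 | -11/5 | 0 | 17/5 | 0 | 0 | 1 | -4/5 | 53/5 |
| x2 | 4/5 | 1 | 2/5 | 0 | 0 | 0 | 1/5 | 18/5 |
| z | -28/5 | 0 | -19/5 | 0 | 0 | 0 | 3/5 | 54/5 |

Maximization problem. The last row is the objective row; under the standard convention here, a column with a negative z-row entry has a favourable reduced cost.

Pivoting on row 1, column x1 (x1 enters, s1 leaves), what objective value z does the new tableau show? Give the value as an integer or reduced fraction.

138/5

Minimum ratio for x1: 15/5 = 3.
z changes by −(z-row coeff of x1)·ratio = −(-28/5)·3 = 84/5.
New z = 54/5 + (84/5) = 138/5.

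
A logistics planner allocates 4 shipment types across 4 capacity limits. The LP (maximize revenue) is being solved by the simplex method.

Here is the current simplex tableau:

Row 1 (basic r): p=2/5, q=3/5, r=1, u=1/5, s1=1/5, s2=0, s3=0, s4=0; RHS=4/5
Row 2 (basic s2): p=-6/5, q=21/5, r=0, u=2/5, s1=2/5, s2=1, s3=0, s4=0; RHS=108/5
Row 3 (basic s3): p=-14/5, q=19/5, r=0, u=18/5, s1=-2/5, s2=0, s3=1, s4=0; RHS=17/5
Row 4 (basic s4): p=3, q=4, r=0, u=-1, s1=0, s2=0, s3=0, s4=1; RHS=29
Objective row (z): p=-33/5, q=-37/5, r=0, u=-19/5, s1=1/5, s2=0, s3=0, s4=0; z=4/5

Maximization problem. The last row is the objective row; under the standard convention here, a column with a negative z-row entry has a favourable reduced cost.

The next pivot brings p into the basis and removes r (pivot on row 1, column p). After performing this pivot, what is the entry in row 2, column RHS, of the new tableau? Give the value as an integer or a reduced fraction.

Pivot element is row 1, column p: 2/5.
Normalize row 1: new (row 1, RHS) = (4/5)/(2/5) = 2.
row 2 ← row 2 − (-6/5)·(new row 1): 108/5 − (-6/5)·2 = 24.

24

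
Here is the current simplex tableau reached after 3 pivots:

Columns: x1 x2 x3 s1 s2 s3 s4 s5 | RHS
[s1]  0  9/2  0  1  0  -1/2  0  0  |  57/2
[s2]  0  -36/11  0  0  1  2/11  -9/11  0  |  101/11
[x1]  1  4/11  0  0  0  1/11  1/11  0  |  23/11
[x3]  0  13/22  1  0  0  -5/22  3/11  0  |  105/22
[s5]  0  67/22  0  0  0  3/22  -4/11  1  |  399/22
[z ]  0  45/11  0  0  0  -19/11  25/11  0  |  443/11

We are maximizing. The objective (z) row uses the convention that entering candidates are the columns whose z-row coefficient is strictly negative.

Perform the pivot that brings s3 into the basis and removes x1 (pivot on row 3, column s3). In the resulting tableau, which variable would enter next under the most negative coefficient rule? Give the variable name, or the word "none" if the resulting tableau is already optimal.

Pivot element 1/11. New z-row = old z-row − (-19/11)·(row 3/(1/11)).
Updated z-row coefficients: x1: 19, x2: 11, x3: 0, s1: 0, s2: 0, s3: 0, s4: 4, s5: 0.
No coefficient is strictly negative; the tableau after this pivot is optimal.

none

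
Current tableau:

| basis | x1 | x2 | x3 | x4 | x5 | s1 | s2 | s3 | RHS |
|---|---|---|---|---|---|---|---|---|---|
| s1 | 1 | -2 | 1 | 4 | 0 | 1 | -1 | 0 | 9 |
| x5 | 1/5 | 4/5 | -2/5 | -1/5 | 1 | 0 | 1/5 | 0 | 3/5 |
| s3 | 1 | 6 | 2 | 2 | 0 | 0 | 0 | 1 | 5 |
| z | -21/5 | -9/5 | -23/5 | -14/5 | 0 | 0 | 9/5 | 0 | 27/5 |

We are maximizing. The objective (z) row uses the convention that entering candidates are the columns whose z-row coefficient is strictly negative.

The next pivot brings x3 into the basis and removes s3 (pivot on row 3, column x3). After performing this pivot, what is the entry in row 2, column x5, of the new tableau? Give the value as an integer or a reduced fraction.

1

Pivot element is row 3, column x3: 2.
Normalize row 3: new (row 3, x5) = 0/2 = 0.
row 2 ← row 2 − (-2/5)·(new row 3): 1 − (-2/5)·0 = 1.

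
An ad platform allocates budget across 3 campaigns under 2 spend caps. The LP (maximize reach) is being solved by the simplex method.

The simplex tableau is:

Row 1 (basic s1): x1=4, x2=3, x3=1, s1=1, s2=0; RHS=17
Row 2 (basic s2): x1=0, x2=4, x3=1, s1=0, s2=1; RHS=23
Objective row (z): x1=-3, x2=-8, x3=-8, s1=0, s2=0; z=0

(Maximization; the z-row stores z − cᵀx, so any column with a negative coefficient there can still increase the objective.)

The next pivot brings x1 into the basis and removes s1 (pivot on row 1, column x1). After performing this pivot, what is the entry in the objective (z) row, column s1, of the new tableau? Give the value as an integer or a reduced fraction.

3/4

Pivot element is row 1, column x1: 4.
Normalize row 1: new (row 1, s1) = 1/4 = 1/4.
z-row ← z-row − (-3)·(new row 1): 0 − (-3)·(1/4) = 3/4.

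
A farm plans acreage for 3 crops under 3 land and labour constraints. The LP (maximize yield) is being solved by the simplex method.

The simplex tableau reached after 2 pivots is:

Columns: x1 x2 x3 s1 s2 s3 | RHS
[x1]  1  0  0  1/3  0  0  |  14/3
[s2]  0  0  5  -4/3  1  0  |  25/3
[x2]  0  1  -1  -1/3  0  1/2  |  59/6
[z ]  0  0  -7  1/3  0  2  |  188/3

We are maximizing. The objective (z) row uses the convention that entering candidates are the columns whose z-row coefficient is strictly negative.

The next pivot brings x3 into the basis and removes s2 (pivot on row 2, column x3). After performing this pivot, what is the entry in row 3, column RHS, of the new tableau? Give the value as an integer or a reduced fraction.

Pivot element is row 2, column x3: 5.
Normalize row 2: new (row 2, RHS) = (25/3)/5 = 5/3.
row 3 ← row 3 − (-1)·(new row 2): 59/6 − (-1)·(5/3) = 23/2.

23/2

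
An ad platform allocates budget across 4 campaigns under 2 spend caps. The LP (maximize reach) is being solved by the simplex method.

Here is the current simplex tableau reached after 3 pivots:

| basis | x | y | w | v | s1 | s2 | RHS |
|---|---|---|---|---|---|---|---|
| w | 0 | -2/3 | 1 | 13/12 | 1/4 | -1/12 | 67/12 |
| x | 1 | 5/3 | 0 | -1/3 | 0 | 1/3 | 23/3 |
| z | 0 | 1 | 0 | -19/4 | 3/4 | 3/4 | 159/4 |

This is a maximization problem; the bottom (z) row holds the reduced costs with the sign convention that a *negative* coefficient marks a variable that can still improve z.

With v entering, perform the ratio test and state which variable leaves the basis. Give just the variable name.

w

Ratios: row 1 (w): (67/12)/(13/12) = 67/13; row 2 (x): entry -1/3 ≤ 0, skip.
Minimum ratio 67/13 is in the w row, so w leaves.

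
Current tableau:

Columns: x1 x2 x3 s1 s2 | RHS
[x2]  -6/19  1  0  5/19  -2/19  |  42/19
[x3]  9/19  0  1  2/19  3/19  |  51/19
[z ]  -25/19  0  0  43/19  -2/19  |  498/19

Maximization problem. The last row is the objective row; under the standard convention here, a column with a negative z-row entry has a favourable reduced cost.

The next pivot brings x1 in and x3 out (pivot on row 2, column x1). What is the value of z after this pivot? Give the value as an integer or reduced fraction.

Minimum ratio for x1: (51/19)/(9/19) = 17/3.
z changes by −(z-row coeff of x1)·ratio = −(-25/19)·(17/3) = 425/57.
New z = 498/19 + (425/57) = 101/3.

101/3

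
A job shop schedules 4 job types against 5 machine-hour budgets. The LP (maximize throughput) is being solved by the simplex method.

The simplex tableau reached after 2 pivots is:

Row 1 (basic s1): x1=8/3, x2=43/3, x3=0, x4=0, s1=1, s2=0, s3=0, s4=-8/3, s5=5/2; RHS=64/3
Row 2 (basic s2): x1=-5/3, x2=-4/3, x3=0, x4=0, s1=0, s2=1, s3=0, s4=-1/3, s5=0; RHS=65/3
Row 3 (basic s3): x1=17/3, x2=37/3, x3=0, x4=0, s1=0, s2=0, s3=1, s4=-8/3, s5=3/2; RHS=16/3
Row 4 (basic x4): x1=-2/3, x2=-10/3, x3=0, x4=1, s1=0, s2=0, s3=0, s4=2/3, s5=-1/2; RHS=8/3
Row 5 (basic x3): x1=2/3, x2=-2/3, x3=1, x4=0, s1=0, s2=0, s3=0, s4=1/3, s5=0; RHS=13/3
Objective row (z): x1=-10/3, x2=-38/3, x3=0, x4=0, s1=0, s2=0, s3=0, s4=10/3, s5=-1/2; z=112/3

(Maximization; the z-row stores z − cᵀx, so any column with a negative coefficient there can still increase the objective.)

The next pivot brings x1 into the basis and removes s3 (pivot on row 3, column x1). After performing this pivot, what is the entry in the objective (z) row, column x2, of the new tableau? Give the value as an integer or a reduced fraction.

-92/17

Pivot element is row 3, column x1: 17/3.
Normalize row 3: new (row 3, x2) = (37/3)/(17/3) = 37/17.
z-row ← z-row − (-10/3)·(new row 3): -38/3 − (-10/3)·(37/17) = -92/17.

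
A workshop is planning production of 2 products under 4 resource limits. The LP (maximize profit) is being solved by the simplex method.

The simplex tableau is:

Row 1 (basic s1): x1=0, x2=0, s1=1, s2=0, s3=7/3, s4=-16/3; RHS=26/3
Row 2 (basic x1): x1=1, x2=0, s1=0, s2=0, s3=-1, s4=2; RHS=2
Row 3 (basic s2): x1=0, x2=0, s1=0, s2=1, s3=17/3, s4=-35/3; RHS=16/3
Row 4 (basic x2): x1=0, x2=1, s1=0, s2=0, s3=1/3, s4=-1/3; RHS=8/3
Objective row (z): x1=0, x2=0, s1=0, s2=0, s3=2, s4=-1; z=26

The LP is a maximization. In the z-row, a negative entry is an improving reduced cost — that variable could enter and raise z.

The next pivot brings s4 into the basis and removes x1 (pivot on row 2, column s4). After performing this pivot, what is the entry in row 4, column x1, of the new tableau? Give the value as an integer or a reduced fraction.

1/6

Pivot element is row 2, column s4: 2.
Normalize row 2: new (row 2, x1) = 1/2 = 1/2.
row 4 ← row 4 − (-1/3)·(new row 2): 0 − (-1/3)·(1/2) = 1/6.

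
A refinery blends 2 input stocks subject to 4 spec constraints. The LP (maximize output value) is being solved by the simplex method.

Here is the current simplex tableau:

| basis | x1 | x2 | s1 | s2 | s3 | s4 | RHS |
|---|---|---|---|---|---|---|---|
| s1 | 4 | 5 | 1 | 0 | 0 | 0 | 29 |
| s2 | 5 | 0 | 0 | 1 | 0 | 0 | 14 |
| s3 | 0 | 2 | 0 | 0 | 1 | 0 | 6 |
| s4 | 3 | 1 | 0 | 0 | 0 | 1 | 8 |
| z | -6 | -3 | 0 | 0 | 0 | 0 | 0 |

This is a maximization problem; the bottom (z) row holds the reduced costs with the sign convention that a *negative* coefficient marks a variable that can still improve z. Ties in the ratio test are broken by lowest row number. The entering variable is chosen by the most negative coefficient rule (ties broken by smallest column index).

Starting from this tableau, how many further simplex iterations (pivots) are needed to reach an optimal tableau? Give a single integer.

2

pivot: x1 in, s4 out → z = 16
pivot: x2 in, s3 out → z = 19
No improving column remains; optimal.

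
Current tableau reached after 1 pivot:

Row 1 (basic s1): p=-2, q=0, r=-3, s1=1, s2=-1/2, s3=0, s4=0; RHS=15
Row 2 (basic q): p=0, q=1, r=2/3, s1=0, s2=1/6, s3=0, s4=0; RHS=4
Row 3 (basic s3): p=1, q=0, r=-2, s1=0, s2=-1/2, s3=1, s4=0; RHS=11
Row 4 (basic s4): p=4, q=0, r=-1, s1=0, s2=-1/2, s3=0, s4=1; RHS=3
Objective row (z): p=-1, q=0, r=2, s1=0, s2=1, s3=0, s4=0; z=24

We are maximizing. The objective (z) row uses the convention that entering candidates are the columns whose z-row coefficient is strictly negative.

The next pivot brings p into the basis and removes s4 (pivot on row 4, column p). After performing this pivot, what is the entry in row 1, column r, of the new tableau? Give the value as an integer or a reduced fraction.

Pivot element is row 4, column p: 4.
Normalize row 4: new (row 4, r) = (-1)/4 = -1/4.
row 1 ← row 1 − (-2)·(new row 4): -3 − (-2)·(-1/4) = -7/2.

-7/2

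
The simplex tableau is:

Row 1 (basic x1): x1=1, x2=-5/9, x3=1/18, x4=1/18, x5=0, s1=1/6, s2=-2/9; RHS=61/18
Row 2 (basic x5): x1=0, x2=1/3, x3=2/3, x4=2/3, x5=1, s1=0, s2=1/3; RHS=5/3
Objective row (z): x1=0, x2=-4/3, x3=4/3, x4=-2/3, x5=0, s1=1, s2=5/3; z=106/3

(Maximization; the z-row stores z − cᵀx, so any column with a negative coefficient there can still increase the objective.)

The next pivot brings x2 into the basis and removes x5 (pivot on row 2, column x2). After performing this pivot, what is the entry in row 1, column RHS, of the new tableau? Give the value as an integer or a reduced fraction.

Pivot element is row 2, column x2: 1/3.
Normalize row 2: new (row 2, RHS) = (5/3)/(1/3) = 5.
row 1 ← row 1 − (-5/9)·(new row 2): 61/18 − (-5/9)·5 = 37/6.

37/6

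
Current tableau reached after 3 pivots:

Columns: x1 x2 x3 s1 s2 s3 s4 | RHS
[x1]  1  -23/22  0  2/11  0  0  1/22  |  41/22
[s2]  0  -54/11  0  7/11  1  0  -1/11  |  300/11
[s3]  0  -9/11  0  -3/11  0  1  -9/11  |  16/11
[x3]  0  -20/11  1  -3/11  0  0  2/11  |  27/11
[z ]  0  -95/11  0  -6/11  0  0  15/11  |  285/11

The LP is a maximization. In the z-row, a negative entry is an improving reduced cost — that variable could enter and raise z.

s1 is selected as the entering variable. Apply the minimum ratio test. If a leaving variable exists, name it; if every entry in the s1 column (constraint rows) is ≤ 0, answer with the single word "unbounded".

Ratios: row 1 (x1): (41/22)/(2/11) = 41/4; row 2 (s2): (300/11)/(7/11) = 300/7; row 3 (s3): entry -3/11 ≤ 0, skip; row 4 (x3): entry -3/11 ≤ 0, skip.
Minimum ratio is in the x1 row, so x1 leaves.

x1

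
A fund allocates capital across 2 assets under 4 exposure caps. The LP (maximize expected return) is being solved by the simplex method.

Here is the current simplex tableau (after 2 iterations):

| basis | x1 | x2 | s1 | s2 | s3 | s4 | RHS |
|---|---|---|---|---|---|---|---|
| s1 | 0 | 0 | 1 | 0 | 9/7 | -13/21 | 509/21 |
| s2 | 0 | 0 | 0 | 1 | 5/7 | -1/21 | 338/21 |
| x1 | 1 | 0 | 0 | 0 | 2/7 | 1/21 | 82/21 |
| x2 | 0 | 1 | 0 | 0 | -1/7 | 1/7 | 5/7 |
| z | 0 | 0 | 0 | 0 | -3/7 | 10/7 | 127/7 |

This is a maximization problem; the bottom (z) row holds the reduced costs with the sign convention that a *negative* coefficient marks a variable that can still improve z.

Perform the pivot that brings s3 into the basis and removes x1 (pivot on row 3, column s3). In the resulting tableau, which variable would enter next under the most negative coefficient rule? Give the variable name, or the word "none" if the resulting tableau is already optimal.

Pivot element 2/7. New z-row = old z-row − (-3/7)·(row 3/(2/7)).
Updated z-row coefficients: x1: 3/2, x2: 0, s1: 0, s2: 0, s3: 0, s4: 3/2.
No coefficient is strictly negative; the tableau after this pivot is optimal.

none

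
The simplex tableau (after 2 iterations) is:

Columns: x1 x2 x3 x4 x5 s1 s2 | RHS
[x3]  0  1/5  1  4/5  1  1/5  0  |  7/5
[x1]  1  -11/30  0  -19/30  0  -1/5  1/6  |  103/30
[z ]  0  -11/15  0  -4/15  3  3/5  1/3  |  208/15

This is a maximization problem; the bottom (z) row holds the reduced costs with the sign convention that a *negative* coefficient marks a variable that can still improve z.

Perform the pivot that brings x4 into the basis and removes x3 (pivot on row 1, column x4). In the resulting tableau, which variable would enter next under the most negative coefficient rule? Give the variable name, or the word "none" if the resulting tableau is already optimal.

x2

Pivot element 4/5. New z-row = old z-row − (-4/15)·(row 1/(4/5)).
Updated z-row coefficients: x1: 0, x2: -2/3, x3: 1/3, x4: 0, x5: 10/3, s1: 2/3, s2: 1/3.
The most negative is -2/3 in column x2, so x2 would enter next.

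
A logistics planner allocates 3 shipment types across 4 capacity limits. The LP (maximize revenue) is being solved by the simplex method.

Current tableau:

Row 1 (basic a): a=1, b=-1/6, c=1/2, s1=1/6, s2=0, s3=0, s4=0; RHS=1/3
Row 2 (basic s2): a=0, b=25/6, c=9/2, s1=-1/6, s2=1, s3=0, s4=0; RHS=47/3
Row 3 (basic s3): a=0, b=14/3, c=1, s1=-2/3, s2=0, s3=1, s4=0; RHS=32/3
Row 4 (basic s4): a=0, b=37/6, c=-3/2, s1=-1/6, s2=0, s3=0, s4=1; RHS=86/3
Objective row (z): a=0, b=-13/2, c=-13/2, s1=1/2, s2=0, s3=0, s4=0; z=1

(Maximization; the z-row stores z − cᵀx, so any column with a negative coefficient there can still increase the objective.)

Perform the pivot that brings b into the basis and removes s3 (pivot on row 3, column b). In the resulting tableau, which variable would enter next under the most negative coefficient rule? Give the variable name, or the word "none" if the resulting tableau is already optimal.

Pivot element 14/3. New z-row = old z-row − (-13/2)·(row 3/(14/3)).
Updated z-row coefficients: a: 0, b: 0, c: -143/28, s1: -3/7, s2: 0, s3: 39/28, s4: 0.
The most negative is -143/28 in column c, so c would enter next.

c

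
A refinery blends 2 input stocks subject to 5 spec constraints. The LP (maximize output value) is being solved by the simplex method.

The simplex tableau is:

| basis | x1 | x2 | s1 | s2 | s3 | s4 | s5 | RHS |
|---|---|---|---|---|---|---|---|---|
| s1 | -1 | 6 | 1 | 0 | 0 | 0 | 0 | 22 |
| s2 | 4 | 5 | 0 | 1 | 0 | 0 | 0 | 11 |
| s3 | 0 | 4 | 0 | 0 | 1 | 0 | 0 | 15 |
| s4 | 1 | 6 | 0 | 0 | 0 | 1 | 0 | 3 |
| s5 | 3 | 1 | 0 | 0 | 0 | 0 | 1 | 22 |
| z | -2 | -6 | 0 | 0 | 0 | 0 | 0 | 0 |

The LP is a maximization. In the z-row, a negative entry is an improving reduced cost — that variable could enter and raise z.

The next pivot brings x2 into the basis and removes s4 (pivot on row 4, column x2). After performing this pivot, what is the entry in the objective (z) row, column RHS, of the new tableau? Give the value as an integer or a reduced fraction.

Pivot element is row 4, column x2: 6.
Normalize row 4: new (row 4, RHS) = 3/6 = 1/2.
z-row ← z-row − (-6)·(new row 4): 0 − (-6)·(1/2) = 3.

3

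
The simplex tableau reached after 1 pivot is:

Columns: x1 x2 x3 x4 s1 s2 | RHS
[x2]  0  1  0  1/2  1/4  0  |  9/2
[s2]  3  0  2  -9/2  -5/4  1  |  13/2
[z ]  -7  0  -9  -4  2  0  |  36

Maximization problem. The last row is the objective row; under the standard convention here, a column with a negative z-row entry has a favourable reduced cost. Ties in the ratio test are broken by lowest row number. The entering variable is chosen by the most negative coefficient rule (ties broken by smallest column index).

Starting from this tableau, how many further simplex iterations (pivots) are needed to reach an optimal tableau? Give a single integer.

2

pivot: x3 in, s2 out → z = 261/4
pivot: x4 in, x2 out → z = 567/2
No improving column remains; optimal.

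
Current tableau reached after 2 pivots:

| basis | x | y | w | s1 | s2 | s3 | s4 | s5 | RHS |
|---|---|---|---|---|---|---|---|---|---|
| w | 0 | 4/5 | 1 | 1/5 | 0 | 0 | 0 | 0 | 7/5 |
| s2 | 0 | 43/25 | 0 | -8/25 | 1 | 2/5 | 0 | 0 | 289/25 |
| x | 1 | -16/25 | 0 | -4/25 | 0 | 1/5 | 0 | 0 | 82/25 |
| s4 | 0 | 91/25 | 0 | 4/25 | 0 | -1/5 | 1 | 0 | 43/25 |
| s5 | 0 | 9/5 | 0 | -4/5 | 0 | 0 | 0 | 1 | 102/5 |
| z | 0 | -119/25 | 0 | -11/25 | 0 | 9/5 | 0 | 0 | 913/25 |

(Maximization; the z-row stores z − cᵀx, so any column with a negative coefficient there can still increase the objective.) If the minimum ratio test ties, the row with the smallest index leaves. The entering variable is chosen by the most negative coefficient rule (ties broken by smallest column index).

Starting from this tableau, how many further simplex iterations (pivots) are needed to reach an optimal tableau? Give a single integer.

pivot: y in, s4 out → z = 504/13
pivot: s1 in, w out → z = 201/5
No improving column remains; optimal.

2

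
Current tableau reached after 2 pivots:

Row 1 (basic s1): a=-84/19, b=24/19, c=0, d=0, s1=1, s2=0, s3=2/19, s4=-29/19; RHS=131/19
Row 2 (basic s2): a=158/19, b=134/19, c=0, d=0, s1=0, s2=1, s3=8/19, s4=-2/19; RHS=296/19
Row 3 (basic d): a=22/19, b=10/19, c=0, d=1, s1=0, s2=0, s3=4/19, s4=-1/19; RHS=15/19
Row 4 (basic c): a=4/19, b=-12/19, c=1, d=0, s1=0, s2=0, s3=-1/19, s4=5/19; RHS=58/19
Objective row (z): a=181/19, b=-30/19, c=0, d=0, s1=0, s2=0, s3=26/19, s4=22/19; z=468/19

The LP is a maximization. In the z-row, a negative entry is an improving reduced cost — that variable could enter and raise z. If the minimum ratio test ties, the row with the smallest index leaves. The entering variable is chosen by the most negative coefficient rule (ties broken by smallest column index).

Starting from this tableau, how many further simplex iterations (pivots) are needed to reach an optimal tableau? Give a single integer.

pivot: b in, d out → z = 27
No improving column remains; optimal.

1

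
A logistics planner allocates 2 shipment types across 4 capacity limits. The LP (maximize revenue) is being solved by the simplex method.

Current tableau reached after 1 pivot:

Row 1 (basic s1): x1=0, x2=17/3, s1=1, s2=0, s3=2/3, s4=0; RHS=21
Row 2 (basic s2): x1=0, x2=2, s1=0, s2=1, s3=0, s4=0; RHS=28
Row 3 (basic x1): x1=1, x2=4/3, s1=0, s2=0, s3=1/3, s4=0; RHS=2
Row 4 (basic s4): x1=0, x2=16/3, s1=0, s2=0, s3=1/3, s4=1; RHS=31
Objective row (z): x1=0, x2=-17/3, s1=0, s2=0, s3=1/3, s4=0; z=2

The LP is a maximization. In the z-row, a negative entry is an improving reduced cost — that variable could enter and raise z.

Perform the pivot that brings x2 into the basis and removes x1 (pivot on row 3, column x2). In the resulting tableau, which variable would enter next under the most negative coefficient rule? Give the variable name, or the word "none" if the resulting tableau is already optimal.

Pivot element 4/3. New z-row = old z-row − (-17/3)·(row 3/(4/3)).
Updated z-row coefficients: x1: 17/4, x2: 0, s1: 0, s2: 0, s3: 7/4, s4: 0.
No coefficient is strictly negative; the tableau after this pivot is optimal.

none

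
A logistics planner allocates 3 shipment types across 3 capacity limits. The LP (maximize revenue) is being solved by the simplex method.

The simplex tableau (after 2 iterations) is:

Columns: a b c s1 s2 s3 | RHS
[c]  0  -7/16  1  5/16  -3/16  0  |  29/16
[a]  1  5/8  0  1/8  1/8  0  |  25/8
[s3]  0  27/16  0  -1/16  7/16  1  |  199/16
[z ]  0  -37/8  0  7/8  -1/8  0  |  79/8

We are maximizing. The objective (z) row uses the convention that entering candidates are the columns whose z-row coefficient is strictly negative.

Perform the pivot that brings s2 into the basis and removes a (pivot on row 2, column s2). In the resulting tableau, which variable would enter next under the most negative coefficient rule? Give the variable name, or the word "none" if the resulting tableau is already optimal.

b

Pivot element 1/8. New z-row = old z-row − (-1/8)·(row 2/(1/8)).
Updated z-row coefficients: a: 1, b: -4, c: 0, s1: 1, s2: 0, s3: 0.
The most negative is -4 in column b, so b would enter next.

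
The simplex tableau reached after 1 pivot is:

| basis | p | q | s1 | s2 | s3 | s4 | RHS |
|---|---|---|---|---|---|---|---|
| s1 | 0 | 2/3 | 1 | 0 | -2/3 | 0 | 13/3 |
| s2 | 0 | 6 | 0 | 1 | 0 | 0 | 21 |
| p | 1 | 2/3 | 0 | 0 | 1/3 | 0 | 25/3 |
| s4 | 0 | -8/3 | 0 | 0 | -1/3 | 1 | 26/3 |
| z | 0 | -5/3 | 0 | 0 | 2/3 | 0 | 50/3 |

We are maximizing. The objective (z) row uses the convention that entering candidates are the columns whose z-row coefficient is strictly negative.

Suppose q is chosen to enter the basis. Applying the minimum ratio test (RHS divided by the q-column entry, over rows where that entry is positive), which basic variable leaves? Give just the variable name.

Ratios: row 1 (s1): (13/3)/(2/3) = 13/2; row 2 (s2): 21/6 = 7/2; row 3 (p): (25/3)/(2/3) = 25/2; row 4 (s4): entry -8/3 ≤ 0, skip.
Minimum ratio 7/2 is in the s2 row, so s2 leaves.

s2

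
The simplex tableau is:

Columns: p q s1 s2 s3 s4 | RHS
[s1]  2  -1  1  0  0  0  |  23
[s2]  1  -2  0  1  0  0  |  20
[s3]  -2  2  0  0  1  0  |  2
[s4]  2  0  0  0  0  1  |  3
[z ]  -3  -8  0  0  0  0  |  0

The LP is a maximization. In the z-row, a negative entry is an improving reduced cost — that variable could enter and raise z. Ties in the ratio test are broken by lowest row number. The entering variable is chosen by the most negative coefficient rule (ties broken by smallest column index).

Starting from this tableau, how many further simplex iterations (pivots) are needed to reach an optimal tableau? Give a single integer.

2

pivot: q in, s3 out → z = 8
pivot: p in, s4 out → z = 49/2
No improving column remains; optimal.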